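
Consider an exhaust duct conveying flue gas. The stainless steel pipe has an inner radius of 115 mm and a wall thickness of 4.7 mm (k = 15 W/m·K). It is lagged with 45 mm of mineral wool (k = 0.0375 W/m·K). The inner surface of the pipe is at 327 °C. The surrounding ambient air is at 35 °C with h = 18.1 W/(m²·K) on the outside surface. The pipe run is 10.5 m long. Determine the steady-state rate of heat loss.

Q ≈ 2180 W

Radial resistances (cylindrical: R_cond = ln(r_o/r_i)/(2πkL), R_conv = 1/(h·2πrL)):
R_stainless steel pipe wall = ln(119.7/115)/(2π×15×10.5) = 4.048×10^-5 K/W
R_mineral wool = ln(164.7/119.7)/(2π×0.0375×10.5) = 0.129 K/W
R_outer film = 1/(h_o·2πr_oL) = 1/(18.1×2π×0.1647×10.5) = 0.005085 K/W
R_total = 0.1341 K/W
Q = ΔT/R_total = 292/0.1341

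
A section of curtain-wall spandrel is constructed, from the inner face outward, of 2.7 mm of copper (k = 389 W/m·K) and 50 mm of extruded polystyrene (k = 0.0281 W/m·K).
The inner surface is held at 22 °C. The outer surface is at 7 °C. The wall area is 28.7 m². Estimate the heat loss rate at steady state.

Series thermal resistances:
R_copper = L/(kA) = 0.0027/(389×28.7) = 2.418×10^-7 K/W
R_extruded polystyrene = L/(kA) = 0.05/(0.0281×28.7) = 0.062 K/W
R_total = 0.062 K/W
Q = ΔT / R_total = 15 / 0.062

Q ≈ 242 W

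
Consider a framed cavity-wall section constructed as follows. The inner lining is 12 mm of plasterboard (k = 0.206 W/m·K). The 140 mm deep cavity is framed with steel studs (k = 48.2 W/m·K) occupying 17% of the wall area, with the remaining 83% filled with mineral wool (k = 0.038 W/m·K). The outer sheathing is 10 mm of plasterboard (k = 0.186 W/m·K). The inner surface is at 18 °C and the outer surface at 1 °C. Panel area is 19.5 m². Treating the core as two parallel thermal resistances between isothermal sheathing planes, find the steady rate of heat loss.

Q ≈ 2570 W

Sheathing layers in series; stud and cavity paths in parallel between them.
R_inner = 0.012/(0.206×19.5) = 0.002987 K/W
R_stud  = 0.14/(48.2×0.17×19.5) = 8.762×10^-4 K/W
R_cav   = 0.14/(0.038×0.83×19.5) = 0.2276 K/W
1/R_core = 1/R_stud + 1/R_cav → R_core = 8.728×10^-4 K/W
R_outer = 0.01/(0.186×19.5) = 0.002757 K/W
R_total = 0.006617 K/W
Q = ΔT/R_total = 17/0.006617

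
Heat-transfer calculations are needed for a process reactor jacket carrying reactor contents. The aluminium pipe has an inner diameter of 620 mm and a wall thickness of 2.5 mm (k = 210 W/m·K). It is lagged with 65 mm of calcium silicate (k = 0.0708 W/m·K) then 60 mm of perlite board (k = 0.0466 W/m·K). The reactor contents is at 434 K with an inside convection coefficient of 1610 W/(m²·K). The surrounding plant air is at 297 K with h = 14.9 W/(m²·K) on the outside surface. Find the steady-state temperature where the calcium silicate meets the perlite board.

Radial resistances (cylindrical: R_cond = ln(r_o/r_i)/(2πkL), R_conv = 1/(h·2πrL)):
R_inner film = 1/(h_i·2πr₁L) = 1/(1610×2π×0.31×1) = 3.189×10^-4 K/W
R_aluminium pipe wall = ln(312.5/310)/(2π×210×1) = 6.087×10^-6 K/W
R_calcium silicate = ln(377.5/312.5)/(2π×0.0708×1) = 0.4248 K/W
R_perlite board = ln(437.5/377.5)/(2π×0.0466×1) = 0.5038 K/W
R_outer film = 1/(h_o·2πr_oL) = 1/(14.9×2π×0.4375×1) = 0.02441 K/W
R_total = 0.9533 K/W
Q = ΔT/R_total = 137/0.9533
Q = 144 W/m
T_interface = T_inner − Q·ΣR(inner→interface) = 434 − 144×0.4251

T ≈ 373 K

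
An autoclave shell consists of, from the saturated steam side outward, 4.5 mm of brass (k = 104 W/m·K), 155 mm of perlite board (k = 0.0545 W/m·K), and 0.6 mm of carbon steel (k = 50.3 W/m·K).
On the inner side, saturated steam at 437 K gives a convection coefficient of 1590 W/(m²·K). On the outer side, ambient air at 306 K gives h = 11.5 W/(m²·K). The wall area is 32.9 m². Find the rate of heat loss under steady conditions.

Treating each layer as a thermal resistance in series:
R_inner film = 1/(h_i·A) = 1/(1590×32.9) = 1.912×10^-5 K/W
R_brass = L/(kA) = 0.0045/(104×32.9) = 1.315×10^-6 K/W
R_perlite board = L/(kA) = 0.155/(0.0545×32.9) = 0.08644 K/W
R_carbon steel = L/(kA) = 0.0006/(50.3×32.9) = 3.626×10^-7 K/W
R_outer film = 1/(h_o·A) = 1/(11.5×32.9) = 0.002643 K/W
R_total = 0.08911 K/W
Q = ΔT / R_total = 131 / 0.08911

Q ≈ 1470 W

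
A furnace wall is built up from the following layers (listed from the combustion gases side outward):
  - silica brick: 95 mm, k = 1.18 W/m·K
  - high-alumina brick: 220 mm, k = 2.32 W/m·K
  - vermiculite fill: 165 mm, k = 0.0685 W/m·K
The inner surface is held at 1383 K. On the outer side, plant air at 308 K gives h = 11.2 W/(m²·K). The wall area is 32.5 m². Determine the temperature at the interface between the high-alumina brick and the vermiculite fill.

T ≈ 1310 K

Thermal resistances in series:
R_silica brick = L/(kA) = 0.095/(1.18×32.5) = 0.002477 K/W
R_high-alumina brick = L/(kA) = 0.22/(2.32×32.5) = 0.002918 K/W
R_vermiculite fill = L/(kA) = 0.165/(0.0685×32.5) = 0.07412 K/W
R_outer film = 1/(h_o·A) = 1/(11.2×32.5) = 0.002747 K/W
R_total = 0.08226 K/W;  Q = ΔT/R_total = 1075/0.08226 = 13070 W
T_interface = T_inner − Q·ΣR(inner→interface) = 1383 − 13100×0.005395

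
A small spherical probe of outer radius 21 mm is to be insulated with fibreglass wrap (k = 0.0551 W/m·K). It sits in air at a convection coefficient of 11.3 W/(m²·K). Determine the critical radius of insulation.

For a sphere r_cr = 2k/h = 2×0.0551/11.3
r_cr = 9.75 mm; since the bare radius (21 mm) is above r_cr, any added insulation will reduce heat loss.

r_cr ≈ 9.75 mm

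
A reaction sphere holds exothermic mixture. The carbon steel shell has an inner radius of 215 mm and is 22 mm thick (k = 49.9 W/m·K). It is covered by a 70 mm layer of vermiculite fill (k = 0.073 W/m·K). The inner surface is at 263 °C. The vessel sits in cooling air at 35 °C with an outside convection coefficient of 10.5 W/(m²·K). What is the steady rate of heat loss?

Radial (spherical) resistances in series:
R_carbon steel shell = (1/0.215 − 1/0.237)/(4π×49.9) = 6.885×10^-4 K/W
R_vermiculite fill = (1/0.237 − 1/0.307)/(4π×0.073) = 1.049 K/W
R_outer film = 1/(h·4πr_o²) = 1/(10.5×4π×0.307²) = 0.08041 K/W
R_total = 1.13 K/W
Q = ΔT/R_total = 228/1.13

Q ≈ 202 W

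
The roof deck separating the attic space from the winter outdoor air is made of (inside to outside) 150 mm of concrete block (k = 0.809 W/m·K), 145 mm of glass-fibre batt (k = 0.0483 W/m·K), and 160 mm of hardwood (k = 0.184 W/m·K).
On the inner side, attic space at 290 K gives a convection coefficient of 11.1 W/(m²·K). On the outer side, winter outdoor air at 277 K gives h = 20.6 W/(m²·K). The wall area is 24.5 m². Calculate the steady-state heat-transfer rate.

Q ≈ 75.9 W

Thermal resistances in series:
R_inner film = 1/(h_i·A) = 1/(11.1×24.5) = 0.003677 K/W
R_concrete block = L/(kA) = 0.15/(0.809×24.5) = 0.007568 K/W
R_glass-fibre batt = L/(kA) = 0.145/(0.0483×24.5) = 0.1225 K/W
R_hardwood = L/(kA) = 0.16/(0.184×24.5) = 0.03549 K/W
R_outer film = 1/(h_o·A) = 1/(20.6×24.5) = 0.001981 K/W
R_total = 0.1713 K/W
Q = ΔT / R_total = 13 / 0.1713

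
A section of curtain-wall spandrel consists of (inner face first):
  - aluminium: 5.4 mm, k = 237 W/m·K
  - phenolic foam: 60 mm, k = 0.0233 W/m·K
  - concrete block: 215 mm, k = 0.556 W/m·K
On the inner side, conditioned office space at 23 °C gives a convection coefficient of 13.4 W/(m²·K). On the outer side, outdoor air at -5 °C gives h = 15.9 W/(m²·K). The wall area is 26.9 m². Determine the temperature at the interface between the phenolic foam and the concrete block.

Treating each layer as a thermal resistance in series:
R_inner film = 1/(h_i·A) = 1/(13.4×26.9) = 0.002774 K/W
R_aluminium = L/(kA) = 0.0054/(237×26.9) = 8.47×10^-7 K/W
R_phenolic foam = L/(kA) = 0.06/(0.0233×26.9) = 0.09573 K/W
R_concrete block = L/(kA) = 0.215/(0.556×26.9) = 0.01438 K/W
R_outer film = 1/(h_o·A) = 1/(15.9×26.9) = 0.002338 K/W
R_total = 0.1152 K/W;  Q = ΔT/R_total = 28/0.1152 = 243 W
T_interface = T_inner − Q·ΣR(inner→interface) = 23 − 243×0.0985

T ≈ -0.938 °C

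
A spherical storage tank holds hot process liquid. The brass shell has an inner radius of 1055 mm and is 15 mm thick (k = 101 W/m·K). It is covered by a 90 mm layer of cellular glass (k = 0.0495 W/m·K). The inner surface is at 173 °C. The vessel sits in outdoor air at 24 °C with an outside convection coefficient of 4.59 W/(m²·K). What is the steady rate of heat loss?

Radial (spherical) resistances in series:
R_brass shell = (1/1.055 − 1/1.07)/(4π×101) = 1.047×10^-5 K/W
R_cellular glass = (1/1.07 − 1/1.16)/(4π×0.0495) = 0.1166 K/W
R_outer film = 1/(h·4πr_o²) = 1/(4.59×4π×1.16²) = 0.01288 K/W
R_total = 0.1295 K/W
Q = ΔT/R_total = 149/0.1295

Q ≈ 1150 W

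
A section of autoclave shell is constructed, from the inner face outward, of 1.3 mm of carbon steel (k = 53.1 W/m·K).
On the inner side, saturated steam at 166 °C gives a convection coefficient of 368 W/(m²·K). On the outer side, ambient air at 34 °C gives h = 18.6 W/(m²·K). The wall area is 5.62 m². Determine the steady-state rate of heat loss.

Treating each layer as a thermal resistance in series:
R_inner film = 1/(h_i·A) = 1/(368×5.62) = 4.835×10^-4 K/W
R_carbon steel = L/(kA) = 0.0013/(53.1×5.62) = 4.356×10^-6 K/W
R_outer film = 1/(h_o·A) = 1/(18.6×5.62) = 0.009566 K/W
R_total = 0.01005 K/W
Q = ΔT / R_total = 132 / 0.01005

Q ≈ 13100 W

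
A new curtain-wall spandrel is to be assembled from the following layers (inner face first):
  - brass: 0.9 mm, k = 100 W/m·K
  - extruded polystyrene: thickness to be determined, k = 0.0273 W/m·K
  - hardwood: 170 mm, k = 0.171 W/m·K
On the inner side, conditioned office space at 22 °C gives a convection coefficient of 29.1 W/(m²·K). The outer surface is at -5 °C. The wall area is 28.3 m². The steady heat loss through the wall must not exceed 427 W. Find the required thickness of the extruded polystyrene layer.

L ≈ 20.8 mm

Using the resistance-network approach (series):
R_inner film = 1/(h_i·A) = 1/(29.1×28.3) = 0.001214 K/W
R_brass = L/(kA) = 0.0009/(100×28.3) = 3.18×10^-7 K/W
R_hardwood = L/(kA) = 0.17/(0.171×28.3) = 0.03513 K/W
Sum of the known resistances R_other = 0.03634 K/W
Required total resistance R_tot = ΔT/Q_allow = 27/427 = 0.06323 K/W
R_extruded polystyrene = R_tot − R_other = 0.02689 K/W
L = R·k·A = 0.02689×0.0273×28.3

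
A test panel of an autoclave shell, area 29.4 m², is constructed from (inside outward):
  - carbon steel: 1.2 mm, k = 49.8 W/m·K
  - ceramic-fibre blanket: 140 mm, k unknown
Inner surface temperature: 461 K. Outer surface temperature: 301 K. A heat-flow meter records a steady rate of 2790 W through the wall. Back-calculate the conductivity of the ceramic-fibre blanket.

k ≈ 0.083 W/(m·K)

Using the resistance-network approach (series):
R_carbon steel = L/(kA) = 0.0012/(49.8×29.4) = 8.196×10^-7 K/W
Sum of known resistances R_other = 8.196×10^-7 K/W
Total R = ΔT/Q = 160/2790 = 0.05735 K/W
R_ceramic-fibre blanket = R_total − R_other = 0.05735 K/W
k = L/(R·A) = 0.14/(0.05735×29.4)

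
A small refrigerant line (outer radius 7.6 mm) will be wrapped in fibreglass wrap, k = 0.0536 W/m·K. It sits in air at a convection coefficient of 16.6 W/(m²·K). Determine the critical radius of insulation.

For a cylinder r_cr = k/h = 0.0536/16.6
r_cr = 3.23 mm; since the bare radius (7.6 mm) is above r_cr, any added insulation will reduce heat loss.

r_cr ≈ 3.23 mm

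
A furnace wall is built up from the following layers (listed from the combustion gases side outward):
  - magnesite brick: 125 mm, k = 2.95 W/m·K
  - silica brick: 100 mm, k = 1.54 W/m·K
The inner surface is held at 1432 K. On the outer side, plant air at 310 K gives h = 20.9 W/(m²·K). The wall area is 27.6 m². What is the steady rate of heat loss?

Q ≈ 200000 W

Treating each layer as a thermal resistance in series:
R_magnesite brick = L/(kA) = 0.125/(2.95×27.6) = 0.001535 K/W
R_silica brick = L/(kA) = 0.1/(1.54×27.6) = 0.002353 K/W
R_outer film = 1/(h_o·A) = 1/(20.9×27.6) = 0.001734 K/W
R_total = 0.005622 K/W
Q = ΔT / R_total = 1122 / 0.005622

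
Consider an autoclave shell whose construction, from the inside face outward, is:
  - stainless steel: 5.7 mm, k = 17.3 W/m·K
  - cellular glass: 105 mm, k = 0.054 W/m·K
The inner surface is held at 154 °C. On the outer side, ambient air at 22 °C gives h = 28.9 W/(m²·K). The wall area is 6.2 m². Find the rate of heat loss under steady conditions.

Q ≈ 413 W

Treating each layer as a thermal resistance in series:
R_stainless steel = L/(kA) = 0.0057/(17.3×6.2) = 5.314×10^-5 K/W
R_cellular glass = L/(kA) = 0.105/(0.054×6.2) = 0.3136 K/W
R_outer film = 1/(h_o·A) = 1/(28.9×6.2) = 0.005581 K/W
R_total = 0.3193 K/W
Q = ΔT / R_total = 132 / 0.3193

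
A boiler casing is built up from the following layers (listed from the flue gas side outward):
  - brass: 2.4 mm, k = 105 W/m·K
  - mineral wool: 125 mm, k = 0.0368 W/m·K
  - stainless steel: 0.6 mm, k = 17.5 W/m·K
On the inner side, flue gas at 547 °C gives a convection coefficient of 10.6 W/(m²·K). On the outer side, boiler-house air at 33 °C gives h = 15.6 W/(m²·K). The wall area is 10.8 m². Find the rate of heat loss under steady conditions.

Using the resistance-network approach (series):
R_inner film = 1/(h_i·A) = 1/(10.6×10.8) = 0.008735 K/W
R_brass = L/(kA) = 0.0024/(105×10.8) = 2.116×10^-6 K/W
R_mineral wool = L/(kA) = 0.125/(0.0368×10.8) = 0.3145 K/W
R_stainless steel = L/(kA) = 0.0006/(17.5×10.8) = 3.175×10^-6 K/W
R_outer film = 1/(h_o·A) = 1/(15.6×10.8) = 0.005935 K/W
R_total = 0.3292 K/W
Q = ΔT / R_total = 514 / 0.3292

Q ≈ 1560 W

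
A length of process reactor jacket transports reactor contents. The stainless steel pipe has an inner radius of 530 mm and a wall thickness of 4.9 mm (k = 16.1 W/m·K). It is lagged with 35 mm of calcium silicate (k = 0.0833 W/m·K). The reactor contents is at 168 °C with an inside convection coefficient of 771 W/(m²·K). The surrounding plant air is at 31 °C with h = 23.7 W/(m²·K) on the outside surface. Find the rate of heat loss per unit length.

Radial resistances (cylindrical: R_cond = ln(r_o/r_i)/(2πkL), R_conv = 1/(h·2πrL)):
R_inner film = 1/(h_i·2πr₁L) = 1/(771×2π×0.53×1) = 3.895×10^-4 K/W
R_stainless steel pipe wall = ln(534.9/530)/(2π×16.1×1) = 9.097×10^-5 K/W
R_calcium silicate = ln(569.9/534.9)/(2π×0.0833×1) = 0.1211 K/W
R_outer film = 1/(h_o·2πr_oL) = 1/(23.7×2π×0.5699×1) = 0.01178 K/W
R_total = 0.1334 K/W
Q = ΔT/R_total = 137/0.1334

q′ ≈ 1030 W/m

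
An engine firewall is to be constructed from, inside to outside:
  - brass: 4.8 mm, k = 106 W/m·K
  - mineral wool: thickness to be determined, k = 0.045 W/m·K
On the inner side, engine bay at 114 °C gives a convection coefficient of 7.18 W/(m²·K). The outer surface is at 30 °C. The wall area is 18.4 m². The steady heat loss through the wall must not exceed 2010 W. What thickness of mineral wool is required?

Using the resistance-network approach (series):
R_inner film = 1/(h_i·A) = 1/(7.18×18.4) = 0.007569 K/W
R_brass = L/(kA) = 0.0048/(106×18.4) = 2.461×10^-6 K/W
Sum of the known resistances R_other = 0.007572 K/W
Required total resistance R_tot = ΔT/Q_allow = 84/2010 = 0.04179 K/W
R_mineral wool = R_tot − R_other = 0.03422 K/W
L = R·k·A = 0.03422×0.045×18.4

L ≈ 28.3 mm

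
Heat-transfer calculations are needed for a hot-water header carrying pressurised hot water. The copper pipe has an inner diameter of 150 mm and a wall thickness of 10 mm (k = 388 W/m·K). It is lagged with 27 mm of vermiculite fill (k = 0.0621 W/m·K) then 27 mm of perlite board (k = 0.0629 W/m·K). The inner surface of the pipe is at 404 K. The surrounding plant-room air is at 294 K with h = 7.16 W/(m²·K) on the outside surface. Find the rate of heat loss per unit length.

Cylindrical conduction, so R = ln(r₂/r₁)/(2πkL) per layer, in series:
R_copper pipe wall = ln(85/75)/(2π×388×1) = 5.134×10^-5 K/W
R_vermiculite fill = ln(112/85)/(2π×0.0621×1) = 0.707 K/W
R_perlite board = ln(139/112)/(2π×0.0629×1) = 0.5465 K/W
R_outer film = 1/(h_o·2πr_oL) = 1/(7.16×2π×0.139×1) = 0.1599 K/W
R_total = 1.413 K/W
Q = ΔT/R_total = 110/1.413

q′ ≈ 77.8 W/m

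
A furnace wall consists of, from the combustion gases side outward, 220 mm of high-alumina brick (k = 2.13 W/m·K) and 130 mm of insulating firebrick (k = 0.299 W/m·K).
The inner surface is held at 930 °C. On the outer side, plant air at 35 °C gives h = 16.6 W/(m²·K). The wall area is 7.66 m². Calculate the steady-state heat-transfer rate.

Q ≈ 11500 W

Using the resistance-network approach (series):
R_high-alumina brick = L/(kA) = 0.22/(2.13×7.66) = 0.01348 K/W
R_insulating firebrick = L/(kA) = 0.13/(0.299×7.66) = 0.05676 K/W
R_outer film = 1/(h_o·A) = 1/(16.6×7.66) = 0.007864 K/W
R_total = 0.07811 K/W
Q = ΔT / R_total = 895 / 0.07811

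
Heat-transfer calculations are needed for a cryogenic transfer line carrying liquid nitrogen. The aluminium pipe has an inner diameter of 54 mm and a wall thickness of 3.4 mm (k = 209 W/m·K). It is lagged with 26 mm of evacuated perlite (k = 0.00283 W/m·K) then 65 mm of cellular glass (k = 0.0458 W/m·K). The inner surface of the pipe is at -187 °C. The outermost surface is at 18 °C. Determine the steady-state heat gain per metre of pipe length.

q′ ≈ 5.48 W/m

Per-layer cylindrical resistances, series-summed:
R_aluminium pipe wall = ln(30.4/27)/(2π×209×1) = 9.032×10^-5 K/W
R_evacuated perlite = ln(56.4/30.4)/(2π×0.00283×1) = 34.76 K/W
R_cellular glass = ln(121.4/56.4)/(2π×0.0458×1) = 2.664 K/W
R_total = 37.42 K/W
Q = ΔT/R_total = 205/37.42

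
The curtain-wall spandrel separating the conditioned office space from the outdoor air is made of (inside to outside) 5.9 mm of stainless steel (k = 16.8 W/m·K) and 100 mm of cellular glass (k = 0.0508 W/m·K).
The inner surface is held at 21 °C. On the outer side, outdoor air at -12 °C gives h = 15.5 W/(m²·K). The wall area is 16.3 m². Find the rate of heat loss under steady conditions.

Q ≈ 265 W

Treating each layer as a thermal resistance in series:
R_stainless steel = L/(kA) = 0.0059/(16.8×16.3) = 2.155×10^-5 K/W
R_cellular glass = L/(kA) = 0.1/(0.0508×16.3) = 0.1208 K/W
R_outer film = 1/(h_o·A) = 1/(15.5×16.3) = 0.003958 K/W
R_total = 0.1247 K/W
Q = ΔT / R_total = 33 / 0.1247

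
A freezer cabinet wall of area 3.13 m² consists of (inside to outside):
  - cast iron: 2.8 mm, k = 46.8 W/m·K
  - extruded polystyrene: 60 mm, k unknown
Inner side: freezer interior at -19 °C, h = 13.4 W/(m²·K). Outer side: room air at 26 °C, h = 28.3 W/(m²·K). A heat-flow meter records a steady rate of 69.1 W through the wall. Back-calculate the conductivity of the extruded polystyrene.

k ≈ 0.0311 W/(m·K)

Treating each layer as a thermal resistance in series:
R_inner film = 1/(h_i·A) = 1/(13.4×3.13) = 0.02384 K/W
R_cast iron = L/(kA) = 0.0028/(46.8×3.13) = 1.911×10^-5 K/W
R_outer film = 1/(h_o·A) = 1/(28.3×3.13) = 0.01129 K/W
Sum of known resistances R_other = 0.03515 K/W
Total R = ΔT/Q = 45/69.1 = 0.6512 K/W
R_extruded polystyrene = R_total − R_other = 0.6161 K/W
k = L/(R·A) = 0.06/(0.6161×3.13)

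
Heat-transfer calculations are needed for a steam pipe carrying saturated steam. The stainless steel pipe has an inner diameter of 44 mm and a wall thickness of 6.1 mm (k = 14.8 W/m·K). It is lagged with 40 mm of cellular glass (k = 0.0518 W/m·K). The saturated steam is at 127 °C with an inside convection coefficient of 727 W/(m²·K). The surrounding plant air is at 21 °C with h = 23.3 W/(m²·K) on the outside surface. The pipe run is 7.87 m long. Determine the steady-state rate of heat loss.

Q ≈ 294 W

Cylindrical conduction, so R = ln(r₂/r₁)/(2πkL) per layer, in series:
R_inner film = 1/(h_i·2πr₁L) = 1/(727×2π×0.022×7.87) = 0.001264 K/W
R_stainless steel pipe wall = ln(28.1/22)/(2π×14.8×7.87) = 3.344×10^-4 K/W
R_cellular glass = ln(68.1/28.1)/(2π×0.0518×7.87) = 0.3456 K/W
R_outer film = 1/(h_o·2πr_oL) = 1/(23.3×2π×0.0681×7.87) = 0.01275 K/W
R_total = 0.3599 K/W
Q = ΔT/R_total = 106/0.3599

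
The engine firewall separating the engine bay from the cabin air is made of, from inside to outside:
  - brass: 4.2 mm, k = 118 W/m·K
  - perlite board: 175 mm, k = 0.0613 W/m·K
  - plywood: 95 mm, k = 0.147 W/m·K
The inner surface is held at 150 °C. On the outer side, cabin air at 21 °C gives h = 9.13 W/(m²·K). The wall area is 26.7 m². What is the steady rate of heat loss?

Q ≈ 954 W

Treating each layer as a thermal resistance in series:
R_brass = L/(kA) = 0.0042/(118×26.7) = 1.333×10^-6 K/W
R_perlite board = L/(kA) = 0.175/(0.0613×26.7) = 0.1069 K/W
R_plywood = L/(kA) = 0.095/(0.147×26.7) = 0.0242 K/W
R_outer film = 1/(h_o·A) = 1/(9.13×26.7) = 0.004102 K/W
R_total = 0.1352 K/W
Q = ΔT / R_total = 129 / 0.1352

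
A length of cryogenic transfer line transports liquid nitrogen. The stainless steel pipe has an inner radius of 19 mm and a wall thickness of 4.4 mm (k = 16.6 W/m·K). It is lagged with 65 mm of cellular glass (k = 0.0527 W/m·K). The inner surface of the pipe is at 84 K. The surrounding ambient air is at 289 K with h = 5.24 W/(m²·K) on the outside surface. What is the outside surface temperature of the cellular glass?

T ≈ 273 K

Cylindrical conduction, so R = ln(r₂/r₁)/(2πkL) per layer, in series:
R_stainless steel pipe wall = ln(23.4/19)/(2π×16.6×1) = 0.001997 K/W
R_cellular glass = ln(88.4/23.4)/(2π×0.0527×1) = 4.014 K/W
R_outer film = 1/(h_o·2πr_oL) = 1/(5.24×2π×0.0884×1) = 0.3436 K/W
R_total = 4.36 K/W
Q = ΔT/R_total = 205/4.36
Q = 47 W/m
T_interface = T_inner + Q·ΣR(inner→interface) = 84 + 47×4.016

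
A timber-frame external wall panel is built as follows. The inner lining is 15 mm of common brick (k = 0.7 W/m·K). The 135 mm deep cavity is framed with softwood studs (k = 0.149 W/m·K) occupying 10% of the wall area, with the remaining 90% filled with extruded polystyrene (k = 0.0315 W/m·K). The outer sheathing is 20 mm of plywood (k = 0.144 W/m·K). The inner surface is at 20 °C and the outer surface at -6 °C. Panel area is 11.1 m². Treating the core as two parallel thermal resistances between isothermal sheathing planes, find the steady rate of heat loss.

Sheathing layers in series; stud and cavity paths in parallel between them.
R_inner = 0.015/(0.7×11.1) = 0.001931 K/W
R_stud  = 0.135/(0.149×0.1×11.1) = 0.8163 K/W
R_cav   = 0.135/(0.0315×0.9×11.1) = 0.429 K/W
1/R_core = 1/R_stud + 1/R_cav → R_core = 0.2812 K/W
R_outer = 0.02/(0.144×11.1) = 0.01251 K/W
R_total = 0.2956 K/W
Q = ΔT/R_total = 26/0.2956

Q ≈ 87.9 W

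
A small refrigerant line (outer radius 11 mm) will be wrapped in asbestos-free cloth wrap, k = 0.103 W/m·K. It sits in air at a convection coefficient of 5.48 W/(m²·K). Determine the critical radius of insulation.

For a cylinder r_cr = k/h = 0.103/5.48
r_cr = 18.8 mm; since the bare radius (11 mm) is below r_cr, adding a thin layer of insulation will *increase* heat loss.

r_cr ≈ 18.8 mm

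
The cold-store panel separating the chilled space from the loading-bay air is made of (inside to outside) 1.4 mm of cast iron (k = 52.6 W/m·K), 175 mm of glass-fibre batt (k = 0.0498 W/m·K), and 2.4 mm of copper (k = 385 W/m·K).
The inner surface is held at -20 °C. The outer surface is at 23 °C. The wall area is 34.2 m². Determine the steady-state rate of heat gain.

Series thermal resistances:
R_cast iron = L/(kA) = 0.0014/(52.6×34.2) = 7.782×10^-7 K/W
R_glass-fibre batt = L/(kA) = 0.175/(0.0498×34.2) = 0.1028 K/W
R_copper = L/(kA) = 0.0024/(385×34.2) = 1.823×10^-7 K/W
R_total = 0.1028 K/W
Q = ΔT / R_total = 43 / 0.1028

Q ≈ 418 W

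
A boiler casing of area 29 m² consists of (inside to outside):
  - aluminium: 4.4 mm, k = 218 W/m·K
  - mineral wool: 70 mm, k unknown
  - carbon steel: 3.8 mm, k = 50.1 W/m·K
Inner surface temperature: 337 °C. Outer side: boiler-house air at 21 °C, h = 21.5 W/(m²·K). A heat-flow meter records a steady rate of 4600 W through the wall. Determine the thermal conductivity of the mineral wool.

Series thermal resistances:
R_aluminium = L/(kA) = 0.0044/(218×29) = 6.96×10^-7 K/W
R_carbon steel = L/(kA) = 0.0038/(50.1×29) = 2.615×10^-6 K/W
R_outer film = 1/(h_o·A) = 1/(21.5×29) = 0.001604 K/W
Sum of known resistances R_other = 0.001607 K/W
Total R = ΔT/Q = 316/4600 = 0.0687 K/W
R_mineral wool = R_total − R_other = 0.06709 K/W
k = L/(R·A) = 0.07/(0.06709×29)

k ≈ 0.036 W/(m·K)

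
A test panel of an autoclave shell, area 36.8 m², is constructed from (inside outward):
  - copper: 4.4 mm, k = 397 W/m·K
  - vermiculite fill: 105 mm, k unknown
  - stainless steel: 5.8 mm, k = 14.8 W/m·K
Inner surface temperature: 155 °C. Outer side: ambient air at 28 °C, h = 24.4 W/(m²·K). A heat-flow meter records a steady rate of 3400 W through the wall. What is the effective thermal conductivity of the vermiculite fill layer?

k ≈ 0.0788 W/(m·K)

Treating each layer as a thermal resistance in series:
R_copper = L/(kA) = 0.0044/(397×36.8) = 3.012×10^-7 K/W
R_stainless steel = L/(kA) = 0.0058/(14.8×36.8) = 1.065×10^-5 K/W
R_outer film = 1/(h_o·A) = 1/(24.4×36.8) = 0.001114 K/W
Sum of known resistances R_other = 0.001125 K/W
Total R = ΔT/Q = 127/3400 = 0.03735 K/W
R_vermiculite fill = R_total − R_other = 0.03623 K/W
k = L/(R·A) = 0.105/(0.03623×36.8)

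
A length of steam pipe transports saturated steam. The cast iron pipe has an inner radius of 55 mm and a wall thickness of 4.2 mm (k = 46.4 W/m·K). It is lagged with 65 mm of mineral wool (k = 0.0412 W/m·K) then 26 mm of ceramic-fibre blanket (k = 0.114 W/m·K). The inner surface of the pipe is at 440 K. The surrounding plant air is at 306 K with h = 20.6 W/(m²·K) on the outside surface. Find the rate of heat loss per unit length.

q′ ≈ 42.1 W/m

Per-layer cylindrical resistances, series-summed:
R_cast iron pipe wall = ln(59.2/55)/(2π×46.4×1) = 2.524×10^-4 K/W
R_mineral wool = ln(124.2/59.2)/(2π×0.0412×1) = 2.862 K/W
R_ceramic-fibre blanket = ln(150.2/124.2)/(2π×0.114×1) = 0.2654 K/W
R_outer film = 1/(h_o·2πr_oL) = 1/(20.6×2π×0.1502×1) = 0.05144 K/W
R_total = 3.179 K/W
Q = ΔT/R_total = 134/3.179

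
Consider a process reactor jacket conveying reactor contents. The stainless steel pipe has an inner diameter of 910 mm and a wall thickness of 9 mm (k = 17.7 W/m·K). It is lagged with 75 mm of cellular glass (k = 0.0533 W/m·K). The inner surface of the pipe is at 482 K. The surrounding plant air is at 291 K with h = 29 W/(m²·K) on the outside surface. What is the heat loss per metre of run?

Per-layer cylindrical resistances, series-summed:
R_stainless steel pipe wall = ln(464/455)/(2π×17.7×1) = 1.761×10^-4 K/W
R_cellular glass = ln(539/464)/(2π×0.0533×1) = 0.4474 K/W
R_outer film = 1/(h_o·2πr_oL) = 1/(29×2π×0.539×1) = 0.01018 K/W
R_total = 0.4578 K/W
Q = ΔT/R_total = 191/0.4578

q′ ≈ 417 W/m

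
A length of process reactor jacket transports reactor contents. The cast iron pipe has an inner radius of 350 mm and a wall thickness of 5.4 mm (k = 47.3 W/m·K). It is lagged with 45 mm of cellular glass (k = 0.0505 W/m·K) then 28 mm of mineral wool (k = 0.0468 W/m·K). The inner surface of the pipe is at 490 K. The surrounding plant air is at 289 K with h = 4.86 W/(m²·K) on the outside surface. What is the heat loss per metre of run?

q′ ≈ 295 W/m

For a radial system each layer contributes R = ln(r_out/r_in)/(2πkL); films add R = 1/(hA).
R_cast iron pipe wall = ln(355.4/350)/(2π×47.3×1) = 5.152×10^-5 K/W
R_cellular glass = ln(400.4/355.4)/(2π×0.0505×1) = 0.3757 K/W
R_mineral wool = ln(428.4/400.4)/(2π×0.0468×1) = 0.2299 K/W
R_outer film = 1/(h_o·2πr_oL) = 1/(4.86×2π×0.4284×1) = 0.07644 K/W
R_total = 0.6821 K/W
Q = ΔT/R_total = 201/0.6821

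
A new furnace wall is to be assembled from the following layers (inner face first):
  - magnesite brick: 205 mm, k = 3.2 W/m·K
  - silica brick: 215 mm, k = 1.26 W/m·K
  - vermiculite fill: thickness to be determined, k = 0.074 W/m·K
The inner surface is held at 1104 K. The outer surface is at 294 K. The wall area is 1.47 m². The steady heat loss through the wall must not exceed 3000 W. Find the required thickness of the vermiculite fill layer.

L ≈ 12 mm

Model the wall as resistances in series:
R_magnesite brick = L/(kA) = 0.205/(3.2×1.47) = 0.04358 K/W
R_silica brick = L/(kA) = 0.215/(1.26×1.47) = 0.1161 K/W
Sum of the known resistances R_other = 0.1597 K/W
Required total resistance R_tot = ΔT/Q_allow = 810/3000 = 0.27 K/W
R_vermiculite fill = R_tot − R_other = 0.1103 K/W
L = R·k·A = 0.1103×0.074×1.47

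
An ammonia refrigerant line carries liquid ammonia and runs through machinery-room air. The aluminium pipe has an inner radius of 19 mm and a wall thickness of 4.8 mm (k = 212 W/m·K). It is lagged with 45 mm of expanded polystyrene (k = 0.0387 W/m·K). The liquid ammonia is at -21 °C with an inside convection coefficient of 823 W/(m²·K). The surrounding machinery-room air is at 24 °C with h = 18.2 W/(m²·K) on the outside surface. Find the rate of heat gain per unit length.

q′ ≈ 9.99 W/m

Cylindrical conduction, so R = ln(r₂/r₁)/(2πkL) per layer, in series:
R_inner film = 1/(h_i·2πr₁L) = 1/(823×2π×0.019×1) = 0.01018 K/W
R_aluminium pipe wall = ln(23.8/19)/(2π×212×1) = 1.691×10^-4 K/W
R_expanded polystyrene = ln(68.8/23.8)/(2π×0.0387×1) = 4.366 K/W
R_outer film = 1/(h_o·2πr_oL) = 1/(18.2×2π×0.0688×1) = 0.1271 K/W
R_total = 4.503 K/W
Q = ΔT/R_total = 45/4.503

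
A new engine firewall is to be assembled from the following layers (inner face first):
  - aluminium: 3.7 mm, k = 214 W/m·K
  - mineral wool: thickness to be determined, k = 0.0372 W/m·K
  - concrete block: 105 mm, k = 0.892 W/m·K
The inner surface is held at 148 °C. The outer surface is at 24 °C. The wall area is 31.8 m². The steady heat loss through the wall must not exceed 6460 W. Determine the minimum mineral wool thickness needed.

Using the resistance-network approach (series):
R_aluminium = L/(kA) = 0.0037/(214×31.8) = 5.437×10^-7 K/W
R_concrete block = L/(kA) = 0.105/(0.892×31.8) = 0.003702 K/W
Sum of the known resistances R_other = 0.003702 K/W
Required total resistance R_tot = ΔT/Q_allow = 124/6460 = 0.0192 K/W
R_mineral wool = R_tot − R_other = 0.01549 K/W
L = R·k·A = 0.01549×0.0372×31.8

L ≈ 18.3 mm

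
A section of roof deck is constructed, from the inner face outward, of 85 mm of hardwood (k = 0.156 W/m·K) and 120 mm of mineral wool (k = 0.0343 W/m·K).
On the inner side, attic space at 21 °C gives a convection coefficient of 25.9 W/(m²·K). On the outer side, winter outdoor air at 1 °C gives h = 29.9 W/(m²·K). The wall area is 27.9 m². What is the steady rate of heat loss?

Model the wall as resistances in series:
R_inner film = 1/(h_i·A) = 1/(25.9×27.9) = 0.001384 K/W
R_hardwood = L/(kA) = 0.085/(0.156×27.9) = 0.01953 K/W
R_mineral wool = L/(kA) = 0.12/(0.0343×27.9) = 0.1254 K/W
R_outer film = 1/(h_o·A) = 1/(29.9×27.9) = 0.001199 K/W
R_total = 0.1475 K/W
Q = ΔT / R_total = 20 / 0.1475

Q ≈ 136 W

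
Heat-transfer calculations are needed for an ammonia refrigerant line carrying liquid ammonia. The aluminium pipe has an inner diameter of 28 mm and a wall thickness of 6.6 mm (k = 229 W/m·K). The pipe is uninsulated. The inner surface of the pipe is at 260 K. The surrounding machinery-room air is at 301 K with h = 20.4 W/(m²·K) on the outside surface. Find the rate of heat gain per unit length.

Treating each annulus and film as a series resistance:
R_aluminium pipe wall = ln(20.6/14)/(2π×229×1) = 2.684×10^-4 K/W
R_outer film = 1/(h_o·2πr_oL) = 1/(20.4×2π×0.0206×1) = 0.3787 K/W
R_total = 0.379 K/W
Q = ΔT/R_total = 41/0.379

q′ ≈ 108 W/m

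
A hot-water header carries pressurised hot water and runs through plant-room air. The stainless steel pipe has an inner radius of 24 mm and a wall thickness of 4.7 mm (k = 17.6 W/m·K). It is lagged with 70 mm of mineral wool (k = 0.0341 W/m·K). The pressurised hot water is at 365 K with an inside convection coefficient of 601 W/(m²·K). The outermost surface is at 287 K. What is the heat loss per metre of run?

Cylindrical conduction, so R = ln(r₂/r₁)/(2πkL) per layer, in series:
R_inner film = 1/(h_i·2πr₁L) = 1/(601×2π×0.024×1) = 0.01103 K/W
R_stainless steel pipe wall = ln(28.7/24)/(2π×17.6×1) = 0.001617 K/W
R_mineral wool = ln(98.7/28.7)/(2π×0.0341×1) = 5.765 K/W
R_total = 5.778 K/W
Q = ΔT/R_total = 78/5.778

q′ ≈ 13.5 W/m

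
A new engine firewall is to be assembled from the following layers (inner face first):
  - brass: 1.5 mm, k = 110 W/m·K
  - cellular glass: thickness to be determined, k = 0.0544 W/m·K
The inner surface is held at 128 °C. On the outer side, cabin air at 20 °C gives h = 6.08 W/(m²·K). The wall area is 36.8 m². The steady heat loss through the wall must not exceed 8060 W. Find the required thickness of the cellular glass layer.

L ≈ 17.9 mm

Model the wall as resistances in series:
R_brass = L/(kA) = 0.0015/(110×36.8) = 3.706×10^-7 K/W
R_outer film = 1/(h_o·A) = 1/(6.08×36.8) = 0.004469 K/W
Sum of the known resistances R_other = 0.00447 K/W
Required total resistance R_tot = ΔT/Q_allow = 108/8060 = 0.0134 K/W
R_cellular glass = R_tot − R_other = 0.00893 K/W
L = R·k·A = 0.00893×0.0544×36.8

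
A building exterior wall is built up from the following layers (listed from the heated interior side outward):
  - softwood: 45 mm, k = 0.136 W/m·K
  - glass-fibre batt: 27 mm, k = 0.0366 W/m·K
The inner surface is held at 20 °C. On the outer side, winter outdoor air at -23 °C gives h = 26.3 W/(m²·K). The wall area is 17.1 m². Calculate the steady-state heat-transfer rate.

Q ≈ 664 W

Treating each layer as a thermal resistance in series:
R_softwood = L/(kA) = 0.045/(0.136×17.1) = 0.01935 K/W
R_glass-fibre batt = L/(kA) = 0.027/(0.0366×17.1) = 0.04314 K/W
R_outer film = 1/(h_o·A) = 1/(26.3×17.1) = 0.002224 K/W
R_total = 0.06471 K/W
Q = ΔT / R_total = 43 / 0.06471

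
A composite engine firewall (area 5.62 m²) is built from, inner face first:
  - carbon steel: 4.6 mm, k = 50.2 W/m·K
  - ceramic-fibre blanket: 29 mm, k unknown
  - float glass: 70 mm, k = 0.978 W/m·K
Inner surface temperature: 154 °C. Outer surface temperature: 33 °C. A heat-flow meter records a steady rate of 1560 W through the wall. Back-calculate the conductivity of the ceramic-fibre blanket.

k ≈ 0.0796 W/(m·K)

Model the wall as resistances in series:
R_carbon steel = L/(kA) = 0.0046/(50.2×5.62) = 1.63×10^-5 K/W
R_float glass = L/(kA) = 0.07/(0.978×5.62) = 0.01274 K/W
Sum of known resistances R_other = 0.01275 K/W
Total R = ΔT/Q = 121/1560 = 0.07756 K/W
R_ceramic-fibre blanket = R_total − R_other = 0.06481 K/W
k = L/(R·A) = 0.029/(0.06481×5.62)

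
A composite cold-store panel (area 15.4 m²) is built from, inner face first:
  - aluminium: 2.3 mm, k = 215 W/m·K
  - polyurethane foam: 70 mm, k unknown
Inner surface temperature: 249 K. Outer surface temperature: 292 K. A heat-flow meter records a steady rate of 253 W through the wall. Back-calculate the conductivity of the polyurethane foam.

Model the wall as resistances in series:
R_aluminium = L/(kA) = 0.0023/(215×15.4) = 6.947×10^-7 K/W
Sum of known resistances R_other = 6.947×10^-7 K/W
Total R = ΔT/Q = 43/253 = 0.17 K/W
R_polyurethane foam = R_total − R_other = 0.17 K/W
k = L/(R·A) = 0.07/(0.17×15.4)

k ≈ 0.0267 W/(m·K)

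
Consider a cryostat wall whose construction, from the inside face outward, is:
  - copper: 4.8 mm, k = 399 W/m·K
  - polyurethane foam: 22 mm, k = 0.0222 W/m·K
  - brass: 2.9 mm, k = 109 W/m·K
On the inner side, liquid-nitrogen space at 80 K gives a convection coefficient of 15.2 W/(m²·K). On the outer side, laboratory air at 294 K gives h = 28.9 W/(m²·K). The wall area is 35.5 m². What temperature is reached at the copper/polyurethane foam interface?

Treating each layer as a thermal resistance in series:
R_inner film = 1/(h_i·A) = 1/(15.2×35.5) = 0.001853 K/W
R_copper = L/(kA) = 0.0048/(399×35.5) = 3.389×10^-7 K/W
R_polyurethane foam = L/(kA) = 0.022/(0.0222×35.5) = 0.02792 K/W
R_brass = L/(kA) = 0.0029/(109×35.5) = 7.495×10^-7 K/W
R_outer film = 1/(h_o·A) = 1/(28.9×35.5) = 9.747×10^-4 K/W
R_total = 0.03074 K/W;  Q = ΔT/R_total = 214/0.03074 = 6961 W
T_interface = T_inner + Q·ΣR(inner→interface) = 80 + 6960×0.001854

T ≈ 92.9 K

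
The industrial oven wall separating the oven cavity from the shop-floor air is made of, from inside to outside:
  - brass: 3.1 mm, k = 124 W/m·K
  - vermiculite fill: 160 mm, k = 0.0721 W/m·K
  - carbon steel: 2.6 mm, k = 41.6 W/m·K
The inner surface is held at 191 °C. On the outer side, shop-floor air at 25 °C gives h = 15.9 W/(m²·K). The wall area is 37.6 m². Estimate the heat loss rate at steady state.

Q ≈ 2730 W

Treating each layer as a thermal resistance in series:
R_brass = L/(kA) = 0.0031/(124×37.6) = 6.649×10^-7 K/W
R_vermiculite fill = L/(kA) = 0.16/(0.0721×37.6) = 0.05902 K/W
R_carbon steel = L/(kA) = 0.0026/(41.6×37.6) = 1.662×10^-6 K/W
R_outer film = 1/(h_o·A) = 1/(15.9×37.6) = 0.001673 K/W
R_total = 0.06069 K/W
Q = ΔT / R_total = 166 / 0.06069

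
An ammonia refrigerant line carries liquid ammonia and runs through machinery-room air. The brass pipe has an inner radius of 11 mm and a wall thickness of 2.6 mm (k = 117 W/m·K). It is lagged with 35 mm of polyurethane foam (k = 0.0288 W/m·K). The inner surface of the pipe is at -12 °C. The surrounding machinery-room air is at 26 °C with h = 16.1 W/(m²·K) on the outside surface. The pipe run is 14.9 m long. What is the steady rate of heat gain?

Cylindrical conduction, so R = ln(r₂/r₁)/(2πkL) per layer, in series:
R_brass pipe wall = ln(13.6/11)/(2π×117×14.9) = 1.937×10^-5 K/W
R_polyurethane foam = ln(48.6/13.6)/(2π×0.0288×14.9) = 0.4723 K/W
R_outer film = 1/(h_o·2πr_oL) = 1/(16.1×2π×0.0486×14.9) = 0.01365 K/W
R_total = 0.486 K/W
Q = ΔT/R_total = 38/0.486

Q ≈ 78.2 W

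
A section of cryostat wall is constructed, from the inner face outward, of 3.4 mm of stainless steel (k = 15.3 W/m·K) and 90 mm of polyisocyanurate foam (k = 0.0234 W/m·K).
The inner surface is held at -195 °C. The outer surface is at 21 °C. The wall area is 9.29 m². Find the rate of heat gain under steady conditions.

Series thermal resistances:
R_stainless steel = L/(kA) = 0.0034/(15.3×9.29) = 2.392×10^-5 K/W
R_polyisocyanurate foam = L/(kA) = 0.09/(0.0234×9.29) = 0.414 K/W
R_total = 0.414 K/W
Q = ΔT / R_total = 216 / 0.414

Q ≈ 522 W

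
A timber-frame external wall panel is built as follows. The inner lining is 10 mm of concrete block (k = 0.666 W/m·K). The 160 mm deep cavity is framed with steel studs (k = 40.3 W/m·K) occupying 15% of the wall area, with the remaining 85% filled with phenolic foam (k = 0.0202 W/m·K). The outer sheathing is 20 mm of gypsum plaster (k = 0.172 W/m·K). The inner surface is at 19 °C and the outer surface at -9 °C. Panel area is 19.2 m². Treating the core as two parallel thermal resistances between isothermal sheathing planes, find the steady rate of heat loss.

Q ≈ 3410 W

Sheathing layers in series; stud and cavity paths in parallel between them.
R_inner = 0.01/(0.666×19.2) = 7.82×10^-4 K/W
R_stud  = 0.16/(40.3×0.15×19.2) = 0.001379 K/W
R_cav   = 0.16/(0.0202×0.85×19.2) = 0.4853 K/W
1/R_core = 1/R_stud + 1/R_cav → R_core = 0.001375 K/W
R_outer = 0.02/(0.172×19.2) = 0.006056 K/W
R_total = 0.008213 K/W
Q = ΔT/R_total = 28/0.008213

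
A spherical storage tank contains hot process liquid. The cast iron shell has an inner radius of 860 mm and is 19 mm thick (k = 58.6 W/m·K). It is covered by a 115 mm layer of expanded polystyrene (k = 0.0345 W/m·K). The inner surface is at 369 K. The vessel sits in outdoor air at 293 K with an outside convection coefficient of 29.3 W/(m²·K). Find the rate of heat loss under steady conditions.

Radial (spherical) resistances in series:
R_cast iron shell = (1/0.86 − 1/0.879)/(4π×58.6) = 3.413×10^-5 K/W
R_expanded polystyrene = (1/0.879 − 1/0.994)/(4π×0.0345) = 0.3036 K/W
R_outer film = 1/(h·4πr_o²) = 1/(29.3×4π×0.994²) = 0.002749 K/W
R_total = 0.3064 K/W
Q = ΔT/R_total = 76/0.3064

Q ≈ 248 W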